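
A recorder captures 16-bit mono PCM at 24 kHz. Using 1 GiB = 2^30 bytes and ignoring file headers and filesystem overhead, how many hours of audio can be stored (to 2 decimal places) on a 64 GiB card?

397.68 hours

Uncompressed byte rate = 24,000 × 2 × 1 = 48,000 bytes/s.
Capacity = 64 × 1,073,741,824 = 68,719,476,736 bytes.
68,719,476,736 / 48,000 ≈ 1431655.77 s → 397.68 hours.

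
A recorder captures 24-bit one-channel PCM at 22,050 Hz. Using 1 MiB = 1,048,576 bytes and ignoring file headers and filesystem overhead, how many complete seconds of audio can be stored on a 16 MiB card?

Uncompressed byte rate = 22,050 × 3 × 1 = 66,150 bytes/s.
Capacity = 16 × 1,048,576 = 16,777,216 bytes.
16,777,216 / 66,150 ≈ 253.62 s → 253 seconds.

253 seconds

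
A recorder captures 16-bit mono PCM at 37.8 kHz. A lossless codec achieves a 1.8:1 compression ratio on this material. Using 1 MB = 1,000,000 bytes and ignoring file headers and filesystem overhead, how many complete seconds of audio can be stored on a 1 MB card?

23 seconds

Uncompressed byte rate = 37,800 × 2 × 1 = 75,600 bytes/s.
After 1.8:1 compression, effective rate ≈ 42000 bytes/s.
Capacity = 1 × 1,000,000 = 1,000,000 bytes.
1,000,000 / effective rate ≈ 23.81 s → 23 seconds.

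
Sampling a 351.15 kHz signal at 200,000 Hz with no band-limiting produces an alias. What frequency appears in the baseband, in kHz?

48.85 kHz

Nyquist = 200,000/2 = 100,000 Hz; 351,150 Hz exceeds it.
Alias = |351,150 − 2×200,000| = |351,150 − 400,000| = 48,850 Hz = 48.85 kHz.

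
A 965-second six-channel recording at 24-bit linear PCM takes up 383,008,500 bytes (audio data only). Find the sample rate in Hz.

22,050 Hz

Bytes = sample_rate × seconds × bytes_per_sample × channels.
sample_rate = 383,008,500 / (965 × 3 × 6) = 383,008,500 / 17,370 = 22,050 Hz.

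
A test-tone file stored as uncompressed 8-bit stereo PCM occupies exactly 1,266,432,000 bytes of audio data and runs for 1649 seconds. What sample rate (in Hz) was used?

Bytes = sample_rate × seconds × bytes_per_sample × channels.
sample_rate = 1,266,432,000 / (1,649 × 1 × 2) = 1,266,432,000 / 3,298 = 384,000 Hz.

384,000 Hz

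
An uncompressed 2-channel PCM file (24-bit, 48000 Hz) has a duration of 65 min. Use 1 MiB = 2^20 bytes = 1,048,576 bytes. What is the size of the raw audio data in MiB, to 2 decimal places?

1071.17 MiB

Duration = 65 min = 3,900 s.
Bytes = 48,000 samples/s × 3,900 s × 3 bytes/sample × 2 ch = 1,123,200,000 bytes.
1,123,200,000 / 1,048,576 = 1071.17 MiB.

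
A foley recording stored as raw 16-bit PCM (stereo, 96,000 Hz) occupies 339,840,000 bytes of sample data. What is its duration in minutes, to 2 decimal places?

Byte rate = 96,000 × 2 × 2 = 384,000 bytes/s.
Duration = 339,840,000 / 384,000 = 885 s.
885 s / 60 = 14.75 minutes.

14.75 minutes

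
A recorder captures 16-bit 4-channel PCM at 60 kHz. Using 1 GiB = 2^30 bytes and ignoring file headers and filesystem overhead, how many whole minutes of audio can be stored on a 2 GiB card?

74 minutes

Uncompressed byte rate = 60,000 × 2 × 4 = 480,000 bytes/s.
Capacity = 2 × 1,073,741,824 = 2,147,483,648 bytes.
2,147,483,648 / 480,000 ≈ 4473.92 s → 74 minutes.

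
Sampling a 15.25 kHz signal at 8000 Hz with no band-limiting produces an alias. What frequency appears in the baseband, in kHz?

Nyquist = 8,000/2 = 4,000 Hz; 15,250 Hz exceeds it.
Alias = |15,250 − 2×8,000| = |15,250 − 16,000| = 750 Hz = 0.75 kHz.

0.75 kHz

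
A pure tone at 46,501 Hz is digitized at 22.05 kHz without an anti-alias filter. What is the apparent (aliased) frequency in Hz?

Nyquist = 22,050/2 = 11,025 Hz; 46,501 Hz exceeds it.
Alias = |46,501 − 2×22,050| = |46,501 − 44,100| = 2,401 Hz.

2,401 Hz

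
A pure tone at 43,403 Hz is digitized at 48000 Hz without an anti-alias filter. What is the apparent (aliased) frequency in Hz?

4,597 Hz

Nyquist = 48,000/2 = 24,000 Hz; 43,403 Hz exceeds it.
Alias = |43,403 − 1×48,000| = |43,403 − 48,000| = 4,597 Hz.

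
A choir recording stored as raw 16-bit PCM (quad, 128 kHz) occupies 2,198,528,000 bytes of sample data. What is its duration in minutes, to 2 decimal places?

Byte rate = 128,000 × 2 × 4 = 1,024,000 bytes/s.
Duration = 2,198,528,000 / 1,024,000 = 2,147 s.
2,147 s / 60 = 35.78 minutes.

35.78 minutes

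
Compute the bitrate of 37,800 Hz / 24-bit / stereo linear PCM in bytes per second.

226,800 bytes/s

Bit rate = 37,800 × 24 × 2 = 1,814,400 bits/s.
1,814,400 / 8 = 226,800 bytes/s.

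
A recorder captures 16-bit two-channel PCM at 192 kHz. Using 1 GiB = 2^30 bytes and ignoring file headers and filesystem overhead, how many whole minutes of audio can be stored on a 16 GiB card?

Uncompressed byte rate = 192,000 × 2 × 2 = 768,000 bytes/s.
Capacity = 16 × 1,073,741,824 = 17,179,869,184 bytes.
17,179,869,184 / 768,000 ≈ 22369.62 s → 372 minutes.

372 minutes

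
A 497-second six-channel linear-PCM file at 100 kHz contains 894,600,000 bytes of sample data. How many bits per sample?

24 bits

Bytes per sample = 894,600,000 / (100,000 × 497 × 6) = 894,600,000 / 298,200,000 = 3.
Bit depth = 3 × 8 = 24 bits.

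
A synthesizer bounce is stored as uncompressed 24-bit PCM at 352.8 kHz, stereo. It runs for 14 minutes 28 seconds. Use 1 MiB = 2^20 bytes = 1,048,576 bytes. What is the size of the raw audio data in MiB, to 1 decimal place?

Duration = 14 minutes 28 seconds = 868 s.
Bytes = 352,800 samples/s × 868 s × 3 bytes/sample × 2 ch = 1,837,382,400 bytes.
1,837,382,400 / 1,048,576 = 1752.3 MiB.

1752.3 MiB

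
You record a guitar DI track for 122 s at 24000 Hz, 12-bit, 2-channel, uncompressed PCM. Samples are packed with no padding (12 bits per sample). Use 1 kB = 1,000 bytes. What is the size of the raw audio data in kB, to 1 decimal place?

Bits = 24,000 × 122 × 12 × 2 = 70,272,000 bits = 8,784,000 bytes.
8,784,000 / 1,000 = 8784.0 kB.

8784.0 kB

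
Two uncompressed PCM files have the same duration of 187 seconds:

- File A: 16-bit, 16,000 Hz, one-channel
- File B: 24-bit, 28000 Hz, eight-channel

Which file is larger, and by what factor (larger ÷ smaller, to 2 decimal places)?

File B, by a factor of 21.00

File A: 16,000 × 2 × 1 = 32,000 bytes/s.
File B: 28,000 × 3 × 8 = 672,000 bytes/s.
File B is larger; ratio = 125,664,000 / 5,984,000 = 21.00.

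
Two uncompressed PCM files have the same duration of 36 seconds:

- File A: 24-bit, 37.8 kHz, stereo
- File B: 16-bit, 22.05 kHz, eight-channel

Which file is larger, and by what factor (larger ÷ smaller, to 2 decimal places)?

File B, by a factor of 1.56

File A: 37,800 × 3 × 2 = 226,800 bytes/s.
File B: 22,050 × 2 × 8 = 352,800 bytes/s.
File B is larger; ratio = 12,700,800 / 8,164,800 = 1.56.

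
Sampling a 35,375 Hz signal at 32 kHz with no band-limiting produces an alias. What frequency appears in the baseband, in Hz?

Nyquist = 32,000/2 = 16,000 Hz; 35,375 Hz exceeds it.
Alias = |35,375 − 1×32,000| = |35,375 − 32,000| = 3,375 Hz.

3,375 Hz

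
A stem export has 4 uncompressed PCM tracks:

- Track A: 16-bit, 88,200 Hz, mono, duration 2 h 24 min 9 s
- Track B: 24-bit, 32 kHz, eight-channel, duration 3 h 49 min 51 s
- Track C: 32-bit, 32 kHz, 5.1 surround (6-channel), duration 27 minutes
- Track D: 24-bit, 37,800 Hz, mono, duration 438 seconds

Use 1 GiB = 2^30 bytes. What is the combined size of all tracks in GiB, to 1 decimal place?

Track A: 2 h 24 min 9 s = 8,649 s; 88,200 × 8,649 × 2 × 1 = 1,525,683,600 bytes.
Track B: 3 h 49 min 51 s = 13,791 s; 32,000 × 13,791 × 3 × 8 = 10,591,488,000 bytes.
Track C: 27 minutes = 1,620 s; 32,000 × 1,620 × 4 × 6 = 1,244,160,000 bytes.
Track D: 37,800 × 438 × 3 × 1 = 49,669,200 bytes.
Total = 13,411,000,800 bytes = 12.5 GiB.

12.5 GiB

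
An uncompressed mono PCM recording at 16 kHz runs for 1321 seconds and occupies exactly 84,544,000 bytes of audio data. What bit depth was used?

32 bits

Bytes per sample = 84,544,000 / (16,000 × 1,321 × 1) = 84,544,000 / 21,136,000 = 4.
Bit depth = 4 × 8 = 32 bits.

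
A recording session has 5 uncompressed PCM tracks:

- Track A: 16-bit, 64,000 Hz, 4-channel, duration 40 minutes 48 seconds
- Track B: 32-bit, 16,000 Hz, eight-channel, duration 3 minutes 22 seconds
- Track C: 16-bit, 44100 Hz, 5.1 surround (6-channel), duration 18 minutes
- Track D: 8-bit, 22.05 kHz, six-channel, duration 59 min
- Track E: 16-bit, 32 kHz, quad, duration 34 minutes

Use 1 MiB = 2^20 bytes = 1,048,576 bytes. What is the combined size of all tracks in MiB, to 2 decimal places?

Track A: 40 minutes 48 seconds = 2,448 s; 64,000 × 2,448 × 2 × 4 = 1,253,376,000 bytes.
Track B: 3 minutes 22 seconds = 202 s; 16,000 × 202 × 4 × 8 = 103,424,000 bytes.
Track C: 18 minutes = 1,080 s; 44,100 × 1,080 × 2 × 6 = 571,536,000 bytes.
Track D: 59 min = 3,540 s; 22,050 × 3,540 × 1 × 6 = 468,342,000 bytes.
Track E: 34 minutes = 2,040 s; 32,000 × 2,040 × 2 × 4 = 522,240,000 bytes.
Total = 2,918,918,000 bytes = 2783.70 MiB.

2783.70 MiB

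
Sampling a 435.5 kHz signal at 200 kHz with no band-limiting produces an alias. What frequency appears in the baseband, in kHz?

35.5 kHz

Nyquist = 200,000/2 = 100,000 Hz; 435,500 Hz exceeds it.
Alias = |435,500 − 2×200,000| = |435,500 − 400,000| = 35,500 Hz = 35.5 kHz.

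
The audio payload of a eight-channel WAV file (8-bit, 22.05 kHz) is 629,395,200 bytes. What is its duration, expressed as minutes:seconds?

Byte rate = 22,050 × 1 × 8 = 176,400 bytes/s.
Duration = 629,395,200 / 176,400 = 3,568 s.
3,568 s = 59:28.

59:28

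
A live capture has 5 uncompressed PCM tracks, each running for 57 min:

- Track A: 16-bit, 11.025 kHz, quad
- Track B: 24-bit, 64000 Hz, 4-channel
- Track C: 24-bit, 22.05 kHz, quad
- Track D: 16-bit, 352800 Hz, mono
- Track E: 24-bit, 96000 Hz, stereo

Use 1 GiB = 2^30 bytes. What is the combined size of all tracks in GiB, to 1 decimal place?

7.7 GiB

57 min = 3,420 s.
Track A: 11,025 × 3,420 × 2 × 4 = 301,644,000 bytes.
Track B: 64,000 × 3,420 × 3 × 4 = 2,626,560,000 bytes.
Track C: 22,050 × 3,420 × 3 × 4 = 904,932,000 bytes.
Track D: 352,800 × 3,420 × 2 × 1 = 2,413,152,000 bytes.
Track E: 96,000 × 3,420 × 3 × 2 = 1,969,920,000 bytes.
Total = 8,216,208,000 bytes = 7.7 GiB.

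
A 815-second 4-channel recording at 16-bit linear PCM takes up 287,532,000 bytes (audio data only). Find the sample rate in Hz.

Bytes = sample_rate × seconds × bytes_per_sample × channels.
sample_rate = 287,532,000 / (815 × 2 × 4) = 287,532,000 / 6,520 = 44,100 Hz.

44,100 Hz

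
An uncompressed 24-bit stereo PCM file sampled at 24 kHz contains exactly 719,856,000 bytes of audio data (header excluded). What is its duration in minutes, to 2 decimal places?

Byte rate = 24,000 × 3 × 2 = 144,000 bytes/s.
Duration = 719,856,000 / 144,000 = 4,999 s.
4,999 s / 60 = 83.32 minutes.

83.32 minutes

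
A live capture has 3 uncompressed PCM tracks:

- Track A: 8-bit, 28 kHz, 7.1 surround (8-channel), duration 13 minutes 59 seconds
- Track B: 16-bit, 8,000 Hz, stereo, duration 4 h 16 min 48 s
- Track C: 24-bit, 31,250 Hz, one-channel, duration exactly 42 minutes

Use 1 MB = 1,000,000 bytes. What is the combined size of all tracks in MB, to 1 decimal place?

Track A: 13 minutes 59 seconds = 839 s; 28,000 × 839 × 1 × 8 = 187,936,000 bytes.
Track B: 4 h 16 min 48 s = 15,408 s; 8,000 × 15,408 × 2 × 2 = 493,056,000 bytes.
Track C: exactly 42 minutes = 2,520 s; 31,250 × 2,520 × 3 × 1 = 236,250,000 bytes.
Total = 917,242,000 bytes = 917.2 MB.

917.2 MB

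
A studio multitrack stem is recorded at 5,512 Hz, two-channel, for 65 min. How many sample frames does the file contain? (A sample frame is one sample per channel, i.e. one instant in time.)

21,496,800 sample frames

65 min = 3,900 s.
5,512 samples/s × 3,900 s = 21,496,800 frames.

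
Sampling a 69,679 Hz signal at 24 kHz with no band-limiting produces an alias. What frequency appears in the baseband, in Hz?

2,321 Hz

Nyquist = 24,000/2 = 12,000 Hz; 69,679 Hz exceeds it.
Alias = |69,679 − 3×24,000| = |69,679 − 72,000| = 2,321 Hz.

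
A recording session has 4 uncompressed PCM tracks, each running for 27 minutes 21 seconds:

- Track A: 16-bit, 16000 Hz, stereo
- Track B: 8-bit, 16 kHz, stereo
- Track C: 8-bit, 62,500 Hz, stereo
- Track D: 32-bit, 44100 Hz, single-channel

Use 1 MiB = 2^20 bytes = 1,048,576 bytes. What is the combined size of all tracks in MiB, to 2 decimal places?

27 minutes 21 seconds = 1,641 s.
Track A: 16,000 × 1,641 × 2 × 2 = 105,024,000 bytes.
Track B: 16,000 × 1,641 × 1 × 2 = 52,512,000 bytes.
Track C: 62,500 × 1,641 × 1 × 2 = 205,125,000 bytes.
Track D: 44,100 × 1,641 × 4 × 1 = 289,472,400 bytes.
Total = 652,133,400 bytes = 621.92 MiB.

621.92 MiB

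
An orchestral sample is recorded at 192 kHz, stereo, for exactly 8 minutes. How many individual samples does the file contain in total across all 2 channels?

184,320,000 samples

exactly 8 minutes = 480 s.
192,000 × 480 s × 2 ch = 184,320,000 samples.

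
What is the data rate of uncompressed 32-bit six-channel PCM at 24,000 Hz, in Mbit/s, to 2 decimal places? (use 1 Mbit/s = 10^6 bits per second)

4.61 Mbit/s

Bit rate = 24,000 × 32 × 6 = 4,608,000 bits/s.
= 4.61 Mbit/s.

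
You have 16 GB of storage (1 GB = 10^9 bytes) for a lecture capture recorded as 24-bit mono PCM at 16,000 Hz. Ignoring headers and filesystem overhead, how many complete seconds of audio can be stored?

Uncompressed byte rate = 16,000 × 3 × 1 = 48,000 bytes/s.
Capacity = 16 × 1,000,000,000 = 16,000,000,000 bytes.
16,000,000,000 / 48,000 ≈ 333333.33 s → 333,333 seconds.

333,333 seconds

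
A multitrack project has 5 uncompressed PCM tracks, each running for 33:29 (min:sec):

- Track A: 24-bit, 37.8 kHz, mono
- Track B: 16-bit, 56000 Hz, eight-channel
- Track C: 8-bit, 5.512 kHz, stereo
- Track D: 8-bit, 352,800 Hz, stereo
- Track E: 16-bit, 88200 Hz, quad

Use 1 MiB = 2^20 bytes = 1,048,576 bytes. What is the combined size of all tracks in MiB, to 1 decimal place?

4658.8 MiB

33:29 (min:sec) = 2,009 s.
Track A: 37,800 × 2,009 × 3 × 1 = 227,820,600 bytes.
Track B: 56,000 × 2,009 × 2 × 8 = 1,800,064,000 bytes.
Track C: 5,512 × 2,009 × 1 × 2 = 22,147,216 bytes.
Track D: 352,800 × 2,009 × 1 × 2 = 1,417,550,400 bytes.
Track E: 88,200 × 2,009 × 2 × 4 = 1,417,550,400 bytes.
Total = 4,885,132,616 bytes = 4658.8 MiB.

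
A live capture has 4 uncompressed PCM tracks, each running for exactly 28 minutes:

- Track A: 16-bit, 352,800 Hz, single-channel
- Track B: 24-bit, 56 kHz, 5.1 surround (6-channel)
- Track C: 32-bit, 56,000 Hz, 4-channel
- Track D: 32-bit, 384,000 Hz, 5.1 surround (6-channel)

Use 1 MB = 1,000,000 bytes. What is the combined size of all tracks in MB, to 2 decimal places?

19867.01 MB

exactly 28 minutes = 1,680 s.
Track A: 352,800 × 1,680 × 2 × 1 = 1,185,408,000 bytes.
Track B: 56,000 × 1,680 × 3 × 6 = 1,693,440,000 bytes.
Track C: 56,000 × 1,680 × 4 × 4 = 1,505,280,000 bytes.
Track D: 384,000 × 1,680 × 4 × 6 = 15,482,880,000 bytes.
Total = 19,867,008,000 bytes = 19867.01 MB.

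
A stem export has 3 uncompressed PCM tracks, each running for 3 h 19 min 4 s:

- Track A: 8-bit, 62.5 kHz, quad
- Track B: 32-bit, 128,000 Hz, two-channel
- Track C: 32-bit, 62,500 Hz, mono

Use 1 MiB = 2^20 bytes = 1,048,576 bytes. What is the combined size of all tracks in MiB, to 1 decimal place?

17359.4 MiB

3 h 19 min 4 s = 11,944 s.
Track A: 62,500 × 11,944 × 1 × 4 = 2,986,000,000 bytes.
Track B: 128,000 × 11,944 × 4 × 2 = 12,230,656,000 bytes.
Track C: 62,500 × 11,944 × 4 × 1 = 2,986,000,000 bytes.
Total = 18,202,656,000 bytes = 17359.4 MiB.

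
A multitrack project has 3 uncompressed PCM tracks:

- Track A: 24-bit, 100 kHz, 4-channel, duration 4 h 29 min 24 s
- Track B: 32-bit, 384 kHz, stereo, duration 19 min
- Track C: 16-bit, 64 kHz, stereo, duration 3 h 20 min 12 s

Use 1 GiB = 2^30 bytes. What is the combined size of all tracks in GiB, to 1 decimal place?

Track A: 4 h 29 min 24 s = 16,164 s; 100,000 × 16,164 × 3 × 4 = 19,396,800,000 bytes.
Track B: 19 min = 1,140 s; 384,000 × 1,140 × 4 × 2 = 3,502,080,000 bytes.
Track C: 3 h 20 min 12 s = 12,012 s; 64,000 × 12,012 × 2 × 2 = 3,075,072,000 bytes.
Total = 25,973,952,000 bytes = 24.2 GiB.

24.2 GiB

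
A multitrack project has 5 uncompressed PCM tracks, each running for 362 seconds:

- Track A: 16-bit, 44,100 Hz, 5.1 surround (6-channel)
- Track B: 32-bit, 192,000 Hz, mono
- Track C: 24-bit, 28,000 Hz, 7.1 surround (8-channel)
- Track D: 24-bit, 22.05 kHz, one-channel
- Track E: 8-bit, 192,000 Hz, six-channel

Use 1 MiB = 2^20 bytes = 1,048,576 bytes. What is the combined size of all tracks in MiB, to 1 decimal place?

1100.4 MiB

Track A: 44,100 × 362 × 2 × 6 = 191,570,400 bytes.
Track B: 192,000 × 362 × 4 × 1 = 278,016,000 bytes.
Track C: 28,000 × 362 × 3 × 8 = 243,264,000 bytes.
Track D: 22,050 × 362 × 3 × 1 = 23,946,300 bytes.
Track E: 192,000 × 362 × 1 × 6 = 417,024,000 bytes.
Total = 1,153,820,700 bytes = 1100.4 MiB.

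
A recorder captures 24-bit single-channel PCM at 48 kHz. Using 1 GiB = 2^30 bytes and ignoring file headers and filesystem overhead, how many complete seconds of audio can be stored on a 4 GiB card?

Uncompressed byte rate = 48,000 × 3 × 1 = 144,000 bytes/s.
Capacity = 4 × 1,073,741,824 = 4,294,967,296 bytes.
4,294,967,296 / 144,000 ≈ 29826.16 s → 29,826 seconds.

29,826 seconds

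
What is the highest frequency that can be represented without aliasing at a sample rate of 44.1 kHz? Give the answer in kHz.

Nyquist frequency = sample rate / 2 = 44,100 / 2 = 22.05 kHz.

22.05 kHz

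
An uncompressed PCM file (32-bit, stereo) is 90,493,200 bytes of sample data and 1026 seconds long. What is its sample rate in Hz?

Bytes = sample_rate × seconds × bytes_per_sample × channels.
sample_rate = 90,493,200 / (1,026 × 4 × 2) = 90,493,200 / 8,208 = 11,025 Hz.

11,025 Hz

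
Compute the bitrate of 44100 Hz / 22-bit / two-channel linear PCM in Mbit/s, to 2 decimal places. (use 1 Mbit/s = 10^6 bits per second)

1.94 Mbit/s

Bit rate = 44,100 × 22 × 2 = 1,940,400 bits/s.
= 1.94 Mbit/s.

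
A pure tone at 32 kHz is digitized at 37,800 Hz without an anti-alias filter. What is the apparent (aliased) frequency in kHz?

5.8 kHz

Nyquist = 37,800/2 = 18,900 Hz; 32,000 Hz exceeds it.
Alias = |32,000 − 1×37,800| = |32,000 − 37,800| = 5,800 Hz = 5.8 kHz.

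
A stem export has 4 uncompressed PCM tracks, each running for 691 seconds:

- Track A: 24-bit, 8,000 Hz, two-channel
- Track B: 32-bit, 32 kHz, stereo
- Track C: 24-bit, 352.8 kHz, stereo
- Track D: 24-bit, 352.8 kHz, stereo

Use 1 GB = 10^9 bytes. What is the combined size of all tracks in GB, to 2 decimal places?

3.14 GB

Track A: 8,000 × 691 × 3 × 2 = 33,168,000 bytes.
Track B: 32,000 × 691 × 4 × 2 = 176,896,000 bytes.
Track C: 352,800 × 691 × 3 × 2 = 1,462,708,800 bytes.
Track D: 352,800 × 691 × 3 × 2 = 1,462,708,800 bytes.
Total = 3,135,481,600 bytes = 3.14 GB.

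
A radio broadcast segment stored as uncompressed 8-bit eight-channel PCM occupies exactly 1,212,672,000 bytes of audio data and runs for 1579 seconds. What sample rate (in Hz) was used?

Bytes = sample_rate × seconds × bytes_per_sample × channels.
sample_rate = 1,212,672,000 / (1,579 × 1 × 8) = 1,212,672,000 / 12,632 = 96,000 Hz.

96,000 Hz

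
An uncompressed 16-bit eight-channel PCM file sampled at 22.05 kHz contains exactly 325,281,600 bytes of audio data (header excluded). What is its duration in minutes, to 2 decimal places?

Byte rate = 22,050 × 2 × 8 = 352,800 bytes/s.
Duration = 325,281,600 / 352,800 = 922 s.
922 s / 60 = 15.37 minutes.

15.37 minutes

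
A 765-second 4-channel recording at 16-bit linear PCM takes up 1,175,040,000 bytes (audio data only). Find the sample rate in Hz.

Bytes = sample_rate × seconds × bytes_per_sample × channels.
sample_rate = 1,175,040,000 / (765 × 2 × 4) = 1,175,040,000 / 6,120 = 192,000 Hz.

192,000 Hz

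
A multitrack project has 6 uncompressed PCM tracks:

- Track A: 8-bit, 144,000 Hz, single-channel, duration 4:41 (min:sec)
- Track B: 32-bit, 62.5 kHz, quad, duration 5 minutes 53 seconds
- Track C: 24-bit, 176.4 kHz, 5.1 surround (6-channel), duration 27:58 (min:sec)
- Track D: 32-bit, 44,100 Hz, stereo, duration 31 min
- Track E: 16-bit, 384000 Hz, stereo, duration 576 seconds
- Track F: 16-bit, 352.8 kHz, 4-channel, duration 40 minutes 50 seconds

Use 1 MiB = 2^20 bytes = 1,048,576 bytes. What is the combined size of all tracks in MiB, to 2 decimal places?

Track A: 4:41 (min:sec) = 281 s; 144,000 × 281 × 1 × 1 = 40,464,000 bytes.
Track B: 5 minutes 53 seconds = 353 s; 62,500 × 353 × 4 × 4 = 353,000,000 bytes.
Track C: 27:58 (min:sec) = 1,678 s; 176,400 × 1,678 × 3 × 6 = 5,327,985,600 bytes.
Track D: 31 min = 1,860 s; 44,100 × 1,860 × 4 × 2 = 656,208,000 bytes.
Track E: 384,000 × 576 × 2 × 2 = 884,736,000 bytes.
Track F: 40 minutes 50 seconds = 2,450 s; 352,800 × 2,450 × 2 × 4 = 6,914,880,000 bytes.
Total = 14,177,273,600 bytes = 13520.50 MiB.

13520.50 MiB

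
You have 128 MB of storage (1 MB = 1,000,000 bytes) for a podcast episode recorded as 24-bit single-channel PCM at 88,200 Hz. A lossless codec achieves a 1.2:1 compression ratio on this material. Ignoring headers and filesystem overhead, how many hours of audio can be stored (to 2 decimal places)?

Uncompressed byte rate = 88,200 × 3 × 1 = 264,600 bytes/s.
After 1.2:1 compression, effective rate ≈ 220500 bytes/s.
Capacity = 128 × 1,000,000 = 128,000,000 bytes.
128,000,000 / effective rate ≈ 580.5 s → 0.16 hours.

0.16 hours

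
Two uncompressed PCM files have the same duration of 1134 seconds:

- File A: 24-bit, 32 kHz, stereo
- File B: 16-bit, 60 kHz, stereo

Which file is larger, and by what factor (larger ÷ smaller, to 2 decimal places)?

File B, by a factor of 1.25

File A: 32,000 × 3 × 2 = 192,000 bytes/s.
File B: 60,000 × 2 × 2 = 240,000 bytes/s.
File B is larger; ratio = 272,160,000 / 217,728,000 = 1.25.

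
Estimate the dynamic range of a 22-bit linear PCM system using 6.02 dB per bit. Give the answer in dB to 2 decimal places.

132.44 dB

22 × 6.02 = 132.44 dB.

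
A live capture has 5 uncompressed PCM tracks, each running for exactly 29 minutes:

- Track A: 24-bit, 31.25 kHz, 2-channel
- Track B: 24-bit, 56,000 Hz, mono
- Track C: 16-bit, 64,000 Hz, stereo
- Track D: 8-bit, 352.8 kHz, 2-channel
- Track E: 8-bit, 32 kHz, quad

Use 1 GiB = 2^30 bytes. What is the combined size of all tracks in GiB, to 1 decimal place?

exactly 29 minutes = 1,740 s.
Track A: 31,250 × 1,740 × 3 × 2 = 326,250,000 bytes.
Track B: 56,000 × 1,740 × 3 × 1 = 292,320,000 bytes.
Track C: 64,000 × 1,740 × 2 × 2 = 445,440,000 bytes.
Track D: 352,800 × 1,740 × 1 × 2 = 1,227,744,000 bytes.
Track E: 32,000 × 1,740 × 1 × 4 = 222,720,000 bytes.
Total = 2,514,474,000 bytes = 2.3 GiB.

2.3 GiB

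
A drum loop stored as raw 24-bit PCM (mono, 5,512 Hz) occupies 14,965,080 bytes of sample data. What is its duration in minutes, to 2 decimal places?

15.08 minutes

Byte rate = 5,512 × 3 × 1 = 16,536 bytes/s.
Duration = 14,965,080 / 16,536 = 905 s.
905 s / 60 = 15.08 minutes.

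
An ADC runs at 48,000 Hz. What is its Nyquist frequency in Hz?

24,000 Hz

Nyquist frequency = sample rate / 2 = 48,000 / 2 = 24,000 Hz.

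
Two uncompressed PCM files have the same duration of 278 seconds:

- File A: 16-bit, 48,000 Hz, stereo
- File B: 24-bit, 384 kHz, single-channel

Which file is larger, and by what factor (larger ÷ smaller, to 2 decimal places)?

File B, by a factor of 6.00

File A: 48,000 × 2 × 2 = 192,000 bytes/s.
File B: 384,000 × 3 × 1 = 1,152,000 bytes/s.
File B is larger; ratio = 320,256,000 / 53,376,000 = 6.00.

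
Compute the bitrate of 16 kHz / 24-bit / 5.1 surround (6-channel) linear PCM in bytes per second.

Bit rate = 16,000 × 24 × 6 = 2,304,000 bits/s.
2,304,000 / 8 = 288,000 bytes/s.

288,000 bytes/s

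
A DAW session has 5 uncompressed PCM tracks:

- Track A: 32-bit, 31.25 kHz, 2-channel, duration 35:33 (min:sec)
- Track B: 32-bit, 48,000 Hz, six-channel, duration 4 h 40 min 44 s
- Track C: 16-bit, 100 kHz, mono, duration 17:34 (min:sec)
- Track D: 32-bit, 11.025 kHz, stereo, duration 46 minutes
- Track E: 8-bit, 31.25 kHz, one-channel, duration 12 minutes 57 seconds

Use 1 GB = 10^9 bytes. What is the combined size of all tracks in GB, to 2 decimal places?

20.42 GB

Track A: 35:33 (min:sec) = 2,133 s; 31,250 × 2,133 × 4 × 2 = 533,250,000 bytes.
Track B: 4 h 40 min 44 s = 16,844 s; 48,000 × 16,844 × 4 × 6 = 19,404,288,000 bytes.
Track C: 17:34 (min:sec) = 1,054 s; 100,000 × 1,054 × 2 × 1 = 210,800,000 bytes.
Track D: 46 minutes = 2,760 s; 11,025 × 2,760 × 4 × 2 = 243,432,000 bytes.
Track E: 12 minutes 57 seconds = 777 s; 31,250 × 777 × 1 × 1 = 24,281,250 bytes.
Total = 20,416,051,250 bytes = 20.42 GB.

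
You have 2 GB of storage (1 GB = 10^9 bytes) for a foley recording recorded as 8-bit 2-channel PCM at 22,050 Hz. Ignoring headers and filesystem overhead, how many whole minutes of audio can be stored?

Uncompressed byte rate = 22,050 × 1 × 2 = 44,100 bytes/s.
Capacity = 2 × 1,000,000,000 = 2,000,000,000 bytes.
2,000,000,000 / 44,100 ≈ 45351.47 s → 755 minutes.

755 minutes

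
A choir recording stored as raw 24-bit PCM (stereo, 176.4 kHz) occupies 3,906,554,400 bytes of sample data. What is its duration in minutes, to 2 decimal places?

61.52 minutes

Byte rate = 176,400 × 3 × 2 = 1,058,400 bytes/s.
Duration = 3,906,554,400 / 1,058,400 = 3,691 s.
3,691 s / 60 = 61.52 minutes.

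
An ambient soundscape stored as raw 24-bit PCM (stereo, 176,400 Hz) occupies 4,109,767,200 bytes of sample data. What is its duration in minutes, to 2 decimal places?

64.72 minutes

Byte rate = 176,400 × 3 × 2 = 1,058,400 bytes/s.
Duration = 4,109,767,200 / 1,058,400 = 3,883 s.
3,883 s / 60 = 64.72 minutes.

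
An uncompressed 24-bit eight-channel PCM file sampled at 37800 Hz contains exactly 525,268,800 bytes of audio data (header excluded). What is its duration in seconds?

Byte rate = 37,800 × 3 × 8 = 907,200 bytes/s.
Duration = 525,268,800 / 907,200 = 579 s.

579 seconds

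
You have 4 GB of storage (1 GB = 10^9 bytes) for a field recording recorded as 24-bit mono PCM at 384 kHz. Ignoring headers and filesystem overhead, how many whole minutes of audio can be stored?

Uncompressed byte rate = 384,000 × 3 × 1 = 1,152,000 bytes/s.
Capacity = 4 × 1,000,000,000 = 4,000,000,000 bytes.
4,000,000,000 / 1,152,000 ≈ 3472.22 s → 57 minutes.

57 minutes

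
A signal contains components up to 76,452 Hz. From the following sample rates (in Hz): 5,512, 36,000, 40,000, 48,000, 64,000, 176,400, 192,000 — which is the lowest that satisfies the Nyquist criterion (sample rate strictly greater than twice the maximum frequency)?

176,400 Hz

Need sample rate > 2 × 76,452 = 152,904 Hz.
Lowest listed rate above 152,904 Hz is 176,400 Hz.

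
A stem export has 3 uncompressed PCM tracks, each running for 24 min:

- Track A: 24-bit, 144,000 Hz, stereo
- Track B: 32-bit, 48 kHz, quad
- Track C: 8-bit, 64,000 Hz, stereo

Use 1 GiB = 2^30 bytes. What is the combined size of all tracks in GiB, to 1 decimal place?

24 min = 1,440 s.
Track A: 144,000 × 1,440 × 3 × 2 = 1,244,160,000 bytes.
Track B: 48,000 × 1,440 × 4 × 4 = 1,105,920,000 bytes.
Track C: 64,000 × 1,440 × 1 × 2 = 184,320,000 bytes.
Total = 2,534,400,000 bytes = 2.4 GiB.

2.4 GiB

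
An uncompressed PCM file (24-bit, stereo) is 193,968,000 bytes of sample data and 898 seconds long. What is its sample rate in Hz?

Bytes = sample_rate × seconds × bytes_per_sample × channels.
sample_rate = 193,968,000 / (898 × 3 × 2) = 193,968,000 / 5,388 = 36,000 Hz.

36,000 Hz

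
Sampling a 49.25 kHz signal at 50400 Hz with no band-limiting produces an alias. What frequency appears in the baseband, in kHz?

1.15 kHz

Nyquist = 50,400/2 = 25,200 Hz; 49,250 Hz exceeds it.
Alias = |49,250 − 1×50,400| = |49,250 − 50,400| = 1,150 Hz = 1.15 kHz.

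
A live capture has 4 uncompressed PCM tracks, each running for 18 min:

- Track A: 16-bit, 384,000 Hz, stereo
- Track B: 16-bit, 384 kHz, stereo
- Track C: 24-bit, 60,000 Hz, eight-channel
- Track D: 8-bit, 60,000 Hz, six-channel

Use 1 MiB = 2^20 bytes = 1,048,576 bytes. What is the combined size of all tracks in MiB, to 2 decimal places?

5018.01 MiB

18 min = 1,080 s.
Track A: 384,000 × 1,080 × 2 × 2 = 1,658,880,000 bytes.
Track B: 384,000 × 1,080 × 2 × 2 = 1,658,880,000 bytes.
Track C: 60,000 × 1,080 × 3 × 8 = 1,555,200,000 bytes.
Track D: 60,000 × 1,080 × 1 × 6 = 388,800,000 bytes.
Total = 5,261,760,000 bytes = 5018.01 MiB.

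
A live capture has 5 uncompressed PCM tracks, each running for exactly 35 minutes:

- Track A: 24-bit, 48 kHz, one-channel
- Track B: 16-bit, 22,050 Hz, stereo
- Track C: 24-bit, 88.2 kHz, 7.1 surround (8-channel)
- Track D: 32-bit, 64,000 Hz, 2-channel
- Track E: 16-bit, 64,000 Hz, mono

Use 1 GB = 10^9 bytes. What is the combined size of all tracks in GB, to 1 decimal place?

exactly 35 minutes = 2,100 s.
Track A: 48,000 × 2,100 × 3 × 1 = 302,400,000 bytes.
Track B: 22,050 × 2,100 × 2 × 2 = 185,220,000 bytes.
Track C: 88,200 × 2,100 × 3 × 8 = 4,445,280,000 bytes.
Track D: 64,000 × 2,100 × 4 × 2 = 1,075,200,000 bytes.
Track E: 64,000 × 2,100 × 2 × 1 = 268,800,000 bytes.
Total = 6,276,900,000 bytes = 6.3 GB.

6.3 GB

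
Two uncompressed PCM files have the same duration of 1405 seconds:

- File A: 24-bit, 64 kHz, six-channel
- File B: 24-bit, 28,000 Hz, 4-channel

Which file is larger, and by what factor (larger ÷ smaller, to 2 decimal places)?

File A, by a factor of 3.43

File A: 64,000 × 3 × 6 = 1,152,000 bytes/s.
File B: 28,000 × 3 × 4 = 336,000 bytes/s.
File A is larger; ratio = 1,618,560,000 / 472,080,000 = 3.43.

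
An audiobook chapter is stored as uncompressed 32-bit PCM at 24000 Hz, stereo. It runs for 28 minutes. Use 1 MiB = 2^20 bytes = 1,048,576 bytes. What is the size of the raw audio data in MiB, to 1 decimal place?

307.6 MiB

Duration = 28 minutes = 1,680 s.
Bytes = 24,000 samples/s × 1,680 s × 4 bytes/sample × 2 ch = 322,560,000 bytes.
322,560,000 / 1,048,576 = 307.6 MiB.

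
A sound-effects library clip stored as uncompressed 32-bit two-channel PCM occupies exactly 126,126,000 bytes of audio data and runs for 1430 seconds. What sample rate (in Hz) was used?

11,025 Hz

Bytes = sample_rate × seconds × bytes_per_sample × channels.
sample_rate = 126,126,000 / (1,430 × 4 × 2) = 126,126,000 / 11,440 = 11,025 Hz.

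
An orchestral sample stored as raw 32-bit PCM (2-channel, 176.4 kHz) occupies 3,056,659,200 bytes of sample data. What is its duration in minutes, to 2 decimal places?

36.10 minutes

Byte rate = 176,400 × 4 × 2 = 1,411,200 bytes/s.
Duration = 3,056,659,200 / 1,411,200 = 2,166 s.
2,166 s / 60 = 36.10 minutes.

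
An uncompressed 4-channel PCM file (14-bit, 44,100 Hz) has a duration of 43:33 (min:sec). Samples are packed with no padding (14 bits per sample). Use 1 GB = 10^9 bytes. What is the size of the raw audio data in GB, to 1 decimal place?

0.8 GB

Duration = 43:33 (min:sec) = 2,613 s.
Bits = 44,100 × 2,613 × 14 × 4 = 6,453,064,800 bits = 806,633,100 bytes.
806,633,100 / 1,000,000,000 = 0.8 GB.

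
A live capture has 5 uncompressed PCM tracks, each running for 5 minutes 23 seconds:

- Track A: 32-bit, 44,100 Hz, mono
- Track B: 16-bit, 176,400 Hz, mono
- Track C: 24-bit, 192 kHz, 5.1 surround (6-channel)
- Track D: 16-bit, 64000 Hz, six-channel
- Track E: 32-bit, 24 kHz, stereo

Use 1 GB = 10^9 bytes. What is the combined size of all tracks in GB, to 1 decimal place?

1.6 GB

5 minutes 23 seconds = 323 s.
Track A: 44,100 × 323 × 4 × 1 = 56,977,200 bytes.
Track B: 176,400 × 323 × 2 × 1 = 113,954,400 bytes.
Track C: 192,000 × 323 × 3 × 6 = 1,116,288,000 bytes.
Track D: 64,000 × 323 × 2 × 6 = 248,064,000 bytes.
Track E: 24,000 × 323 × 4 × 2 = 62,016,000 bytes.
Total = 1,597,299,600 bytes = 1.6 GB.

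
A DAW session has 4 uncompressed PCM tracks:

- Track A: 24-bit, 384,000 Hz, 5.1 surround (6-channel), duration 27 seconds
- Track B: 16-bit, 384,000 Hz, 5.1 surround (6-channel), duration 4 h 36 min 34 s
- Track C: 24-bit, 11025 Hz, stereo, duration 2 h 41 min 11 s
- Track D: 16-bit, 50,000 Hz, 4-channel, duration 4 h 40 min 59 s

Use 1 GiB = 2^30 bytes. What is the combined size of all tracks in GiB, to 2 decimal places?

78.26 GiB

Track A: 384,000 × 27 × 3 × 6 = 186,624,000 bytes.
Track B: 4 h 36 min 34 s = 16,594 s; 384,000 × 16,594 × 2 × 6 = 76,465,152,000 bytes.
Track C: 2 h 41 min 11 s = 9,671 s; 11,025 × 9,671 × 3 × 2 = 639,736,650 bytes.
Track D: 4 h 40 min 59 s = 16,859 s; 50,000 × 16,859 × 2 × 4 = 6,743,600,000 bytes.
Total = 84,035,112,650 bytes = 78.26 GiB.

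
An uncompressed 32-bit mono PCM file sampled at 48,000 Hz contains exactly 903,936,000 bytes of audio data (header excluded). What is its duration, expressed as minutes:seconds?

Byte rate = 48,000 × 4 × 1 = 192,000 bytes/s.
Duration = 903,936,000 / 192,000 = 4,708 s.
4,708 s = 78:28.

78:28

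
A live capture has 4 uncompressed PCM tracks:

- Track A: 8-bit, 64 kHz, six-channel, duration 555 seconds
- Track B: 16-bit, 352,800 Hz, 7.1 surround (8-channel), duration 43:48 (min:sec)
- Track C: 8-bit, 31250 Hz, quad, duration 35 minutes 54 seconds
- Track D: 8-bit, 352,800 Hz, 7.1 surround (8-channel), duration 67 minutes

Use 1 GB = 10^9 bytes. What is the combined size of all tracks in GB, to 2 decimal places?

Track A: 64,000 × 555 × 1 × 6 = 213,120,000 bytes.
Track B: 43:48 (min:sec) = 2,628 s; 352,800 × 2,628 × 2 × 8 = 14,834,534,400 bytes.
Track C: 35 minutes 54 seconds = 2,154 s; 31,250 × 2,154 × 1 × 4 = 269,250,000 bytes.
Track D: 67 minutes = 4,020 s; 352,800 × 4,020 × 1 × 8 = 11,346,048,000 bytes.
Total = 26,662,952,400 bytes = 26.66 GB.

26.66 GB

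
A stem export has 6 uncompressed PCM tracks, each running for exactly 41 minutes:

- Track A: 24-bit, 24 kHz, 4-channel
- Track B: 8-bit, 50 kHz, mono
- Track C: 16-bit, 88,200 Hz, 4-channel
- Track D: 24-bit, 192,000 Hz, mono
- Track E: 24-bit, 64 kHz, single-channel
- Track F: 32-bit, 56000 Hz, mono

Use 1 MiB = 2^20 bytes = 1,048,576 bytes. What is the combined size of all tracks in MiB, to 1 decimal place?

4775.6 MiB

exactly 41 minutes = 2,460 s.
Track A: 24,000 × 2,460 × 3 × 4 = 708,480,000 bytes.
Track B: 50,000 × 2,460 × 1 × 1 = 123,000,000 bytes.
Track C: 88,200 × 2,460 × 2 × 4 = 1,735,776,000 bytes.
Track D: 192,000 × 2,460 × 3 × 1 = 1,416,960,000 bytes.
Track E: 64,000 × 2,460 × 3 × 1 = 472,320,000 bytes.
Track F: 56,000 × 2,460 × 4 × 1 = 551,040,000 bytes.
Total = 5,007,576,000 bytes = 4775.6 MiB.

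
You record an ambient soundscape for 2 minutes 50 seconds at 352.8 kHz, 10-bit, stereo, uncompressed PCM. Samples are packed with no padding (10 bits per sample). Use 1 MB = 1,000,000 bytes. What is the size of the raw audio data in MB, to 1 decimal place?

149.9 MB

Duration = 2 minutes 50 seconds = 170 s.
Bits = 352,800 × 170 × 10 × 2 = 1,199,520,000 bits = 149,940,000 bytes.
149,940,000 / 1,000,000 = 149.9 MB.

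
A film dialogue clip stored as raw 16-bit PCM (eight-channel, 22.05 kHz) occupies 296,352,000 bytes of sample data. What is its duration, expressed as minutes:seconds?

Byte rate = 22,050 × 2 × 8 = 352,800 bytes/s.
Duration = 296,352,000 / 352,800 = 840 s.
840 s = 14:00.

14:00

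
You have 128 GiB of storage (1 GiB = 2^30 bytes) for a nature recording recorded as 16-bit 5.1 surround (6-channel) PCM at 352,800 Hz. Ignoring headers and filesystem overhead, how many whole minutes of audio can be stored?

541 minutes

Uncompressed byte rate = 352,800 × 2 × 6 = 4,233,600 bytes/s.
Capacity = 128 × 1,073,741,824 = 137,438,953,472 bytes.
137,438,953,472 / 4,233,600 ≈ 32463.85 s → 541 minutes.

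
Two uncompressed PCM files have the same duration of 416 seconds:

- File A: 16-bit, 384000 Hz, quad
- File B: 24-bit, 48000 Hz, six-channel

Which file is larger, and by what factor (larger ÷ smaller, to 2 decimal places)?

File A, by a factor of 3.56

File A: 384,000 × 2 × 4 = 3,072,000 bytes/s.
File B: 48,000 × 3 × 6 = 864,000 bytes/s.
File A is larger; ratio = 1,277,952,000 / 359,424,000 = 3.56.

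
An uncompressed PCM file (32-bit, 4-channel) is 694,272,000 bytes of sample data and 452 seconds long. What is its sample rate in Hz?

Bytes = sample_rate × seconds × bytes_per_sample × channels.
sample_rate = 694,272,000 / (452 × 4 × 4) = 694,272,000 / 7,232 = 96,000 Hz.

96,000 Hz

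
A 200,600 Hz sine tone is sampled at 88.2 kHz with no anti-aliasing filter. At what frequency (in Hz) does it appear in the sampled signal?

Nyquist = 88,200/2 = 44,100 Hz; 200,600 Hz exceeds it.
Alias = |200,600 − 2×88,200| = |200,600 − 176,400| = 24,200 Hz.

24,200 Hz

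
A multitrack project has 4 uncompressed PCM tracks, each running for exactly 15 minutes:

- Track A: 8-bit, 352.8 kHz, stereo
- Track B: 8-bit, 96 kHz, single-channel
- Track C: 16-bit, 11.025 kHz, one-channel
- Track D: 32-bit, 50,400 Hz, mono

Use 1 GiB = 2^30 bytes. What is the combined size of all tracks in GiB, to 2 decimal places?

exactly 15 minutes = 900 s.
Track A: 352,800 × 900 × 1 × 2 = 635,040,000 bytes.
Track B: 96,000 × 900 × 1 × 1 = 86,400,000 bytes.
Track C: 11,025 × 900 × 2 × 1 = 19,845,000 bytes.
Track D: 50,400 × 900 × 4 × 1 = 181,440,000 bytes.
Total = 922,725,000 bytes = 0.86 GiB.

0.86 GiB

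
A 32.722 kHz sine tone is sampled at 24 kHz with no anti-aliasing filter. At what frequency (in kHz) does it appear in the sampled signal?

Nyquist = 24,000/2 = 12,000 Hz; 32,722 Hz exceeds it.
Alias = |32,722 − 1×24,000| = |32,722 − 24,000| = 8,722 Hz = 8.722 kHz.

8.722 kHz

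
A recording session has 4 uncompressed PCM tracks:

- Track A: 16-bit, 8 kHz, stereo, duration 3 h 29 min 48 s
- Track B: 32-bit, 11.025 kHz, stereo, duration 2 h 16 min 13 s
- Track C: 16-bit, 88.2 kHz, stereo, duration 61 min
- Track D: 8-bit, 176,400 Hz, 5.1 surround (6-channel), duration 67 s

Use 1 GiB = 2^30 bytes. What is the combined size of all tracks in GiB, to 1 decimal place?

Track A: 3 h 29 min 48 s = 12,588 s; 8,000 × 12,588 × 2 × 2 = 402,816,000 bytes.
Track B: 2 h 16 min 13 s = 8,173 s; 11,025 × 8,173 × 4 × 2 = 720,858,600 bytes.
Track C: 61 min = 3,660 s; 88,200 × 3,660 × 2 × 2 = 1,291,248,000 bytes.
Track D: 176,400 × 67 × 1 × 6 = 70,912,800 bytes.
Total = 2,485,835,400 bytes = 2.3 GiB.

2.3 GiB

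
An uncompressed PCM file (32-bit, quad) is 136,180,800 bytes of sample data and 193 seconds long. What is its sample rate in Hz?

44,100 Hz

Bytes = sample_rate × seconds × bytes_per_sample × channels.
sample_rate = 136,180,800 / (193 × 4 × 4) = 136,180,800 / 3,088 = 44,100 Hz.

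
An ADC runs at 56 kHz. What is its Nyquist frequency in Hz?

Nyquist frequency = sample rate / 2 = 56,000 / 2 = 28,000 Hz.

28,000 Hz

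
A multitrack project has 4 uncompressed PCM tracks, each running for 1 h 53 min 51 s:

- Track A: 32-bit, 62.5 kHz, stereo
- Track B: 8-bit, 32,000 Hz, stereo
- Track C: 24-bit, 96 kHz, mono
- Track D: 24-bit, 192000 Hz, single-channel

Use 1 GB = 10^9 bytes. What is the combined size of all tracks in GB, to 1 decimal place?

1 h 53 min 51 s = 6,831 s.
Track A: 62,500 × 6,831 × 4 × 2 = 3,415,500,000 bytes.
Track B: 32,000 × 6,831 × 1 × 2 = 437,184,000 bytes.
Track C: 96,000 × 6,831 × 3 × 1 = 1,967,328,000 bytes.
Track D: 192,000 × 6,831 × 3 × 1 = 3,934,656,000 bytes.
Total = 9,754,668,000 bytes = 9.8 GB.

9.8 GB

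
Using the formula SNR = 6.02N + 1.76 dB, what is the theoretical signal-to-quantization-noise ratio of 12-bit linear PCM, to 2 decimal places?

6.02 × 12 + 1.76 = 74.00 dB.

74.00 dB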